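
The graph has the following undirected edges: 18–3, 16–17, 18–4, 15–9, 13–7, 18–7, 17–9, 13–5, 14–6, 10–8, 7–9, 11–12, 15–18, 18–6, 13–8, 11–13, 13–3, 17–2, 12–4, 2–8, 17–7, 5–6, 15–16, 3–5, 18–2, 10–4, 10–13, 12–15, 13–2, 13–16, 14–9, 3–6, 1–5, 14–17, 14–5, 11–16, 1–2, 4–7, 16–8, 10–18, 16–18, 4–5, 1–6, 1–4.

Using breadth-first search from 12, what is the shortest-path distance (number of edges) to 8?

3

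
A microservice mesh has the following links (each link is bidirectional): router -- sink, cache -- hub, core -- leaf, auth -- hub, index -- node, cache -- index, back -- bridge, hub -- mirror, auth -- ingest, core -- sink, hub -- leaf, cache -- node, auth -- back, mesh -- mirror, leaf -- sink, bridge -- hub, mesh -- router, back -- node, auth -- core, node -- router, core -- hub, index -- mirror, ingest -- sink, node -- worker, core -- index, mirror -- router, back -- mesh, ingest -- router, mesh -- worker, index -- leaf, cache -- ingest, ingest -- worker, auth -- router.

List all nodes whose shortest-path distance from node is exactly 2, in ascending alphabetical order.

auth, bridge, core, hub, ingest, leaf, mesh, mirror, sink

Level 0: node
Level 1: back, cache, index, router, worker
Level 2: auth, bridge, core, hub, ingest, leaf, mesh, mirror, sink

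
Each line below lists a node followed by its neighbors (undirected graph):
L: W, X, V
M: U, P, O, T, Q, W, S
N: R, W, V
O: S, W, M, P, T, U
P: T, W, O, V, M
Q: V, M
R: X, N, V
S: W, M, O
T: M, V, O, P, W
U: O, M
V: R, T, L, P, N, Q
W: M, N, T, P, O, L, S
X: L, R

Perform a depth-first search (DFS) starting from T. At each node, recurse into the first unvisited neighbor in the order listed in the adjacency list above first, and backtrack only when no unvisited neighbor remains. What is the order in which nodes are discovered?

T M U O S W N R X L V P Q

Visit T
T → M
M → U
U → O
O → S
S → W
W → N
N → R
R → X
X → L
L → V
V → P
V → Q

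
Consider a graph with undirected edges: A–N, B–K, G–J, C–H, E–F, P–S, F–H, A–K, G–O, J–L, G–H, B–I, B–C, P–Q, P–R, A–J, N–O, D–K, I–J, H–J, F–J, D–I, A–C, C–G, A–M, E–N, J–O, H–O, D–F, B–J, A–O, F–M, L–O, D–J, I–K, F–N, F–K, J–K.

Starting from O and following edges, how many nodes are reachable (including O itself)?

15

BFS from O visits: O, A, G, H, J, L, N, C, K, M, F, B, D, I, E
Reachable nodes: 15 of 19 total.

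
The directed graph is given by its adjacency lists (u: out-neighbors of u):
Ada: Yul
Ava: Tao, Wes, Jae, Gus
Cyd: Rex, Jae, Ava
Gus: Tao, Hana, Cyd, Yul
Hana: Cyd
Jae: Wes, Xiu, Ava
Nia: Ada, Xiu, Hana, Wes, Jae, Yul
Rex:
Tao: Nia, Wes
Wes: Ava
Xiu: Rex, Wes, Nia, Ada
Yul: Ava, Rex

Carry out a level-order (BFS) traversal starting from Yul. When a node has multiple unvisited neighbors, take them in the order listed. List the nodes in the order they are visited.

Visit Yul; enqueue Ava, Rex → queue [Ava, Rex]
Visit Ava; enqueue Tao, Wes, Jae, Gus → queue [Rex, Tao, Wes, Jae, Gus]
Visit Rex → queue [Tao, Wes, Jae, Gus]
Visit Tao; enqueue Nia → queue [Wes, Jae, Gus, Nia]
Visit Wes → queue [Jae, Gus, Nia]
Visit Jae; enqueue Xiu → queue [Gus, Nia, Xiu]
Visit Gus; enqueue Hana, Cyd → queue [Nia, Xiu, Hana, Cyd]
Visit Nia; enqueue Ada → queue [Xiu, Hana, Cyd, Ada]
Visit Xiu → queue [Hana, Cyd, Ada]
Visit Hana → queue [Cyd, Ada]
Visit Cyd → queue [Ada]
Visit Ada → queue []

Yul → Ava → Rex → Tao → Wes → Jae → Gus → Nia → Xiu → Hana → Cyd → Ada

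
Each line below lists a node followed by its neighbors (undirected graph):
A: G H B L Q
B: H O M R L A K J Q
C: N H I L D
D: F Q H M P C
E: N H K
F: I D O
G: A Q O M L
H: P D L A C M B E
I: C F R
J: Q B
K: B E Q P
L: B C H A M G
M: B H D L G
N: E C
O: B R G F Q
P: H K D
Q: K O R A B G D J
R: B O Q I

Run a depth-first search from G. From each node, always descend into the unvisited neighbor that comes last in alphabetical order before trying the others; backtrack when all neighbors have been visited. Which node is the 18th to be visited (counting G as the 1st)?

Visit G
G → Q
Q → R
R → O
O → F
F → I
I → C
C → N
N → E
E → K
K → P
P → H
H → M
M → L
L → B
B → J
B → A
M → D

Visit order: G, Q, R, O, F, I, C, N, E, K, P, H, M, L, B, J, A, D

D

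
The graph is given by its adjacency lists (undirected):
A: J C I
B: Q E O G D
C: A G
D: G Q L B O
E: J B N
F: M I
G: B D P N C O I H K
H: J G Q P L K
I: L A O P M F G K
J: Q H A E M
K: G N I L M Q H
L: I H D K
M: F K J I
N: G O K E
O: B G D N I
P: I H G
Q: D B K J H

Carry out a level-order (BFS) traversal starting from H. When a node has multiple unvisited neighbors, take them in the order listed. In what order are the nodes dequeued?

Visit H; enqueue J, G, Q, P, L, K → queue [J, G, Q, P, L, K]
Visit J; enqueue A, E, M → queue [G, Q, P, L, K, A, E, M]
Visit G; enqueue B, D, N, C, O, I → queue [Q, P, L, K, A, E, M, B, D, N, C, O, I]
Visit Q → queue [P, L, K, A, E, M, B, D, N, C, O, I]
Visit P → queue [L, K, A, E, M, B, D, N, C, O, I]
Visit L → queue [K, A, E, M, B, D, N, C, O, I]
Visit K → queue [A, E, M, B, D, N, C, O, I]
Visit A → queue [E, M, B, D, N, C, O, I]
Visit E → queue [M, B, D, N, C, O, I]
Visit M; enqueue F → queue [B, D, N, C, O, I, F]
Visit B → queue [D, N, C, O, I, F]
Visit D → queue [N, C, O, I, F]
Visit N → queue [C, O, I, F]
Visit C → queue [O, I, F]
Visit O → queue [I, F]
Visit I → queue [F]
Visit F → queue []

H, J, G, Q, P, L, K, A, E, M, B, D, N, C, O, I, F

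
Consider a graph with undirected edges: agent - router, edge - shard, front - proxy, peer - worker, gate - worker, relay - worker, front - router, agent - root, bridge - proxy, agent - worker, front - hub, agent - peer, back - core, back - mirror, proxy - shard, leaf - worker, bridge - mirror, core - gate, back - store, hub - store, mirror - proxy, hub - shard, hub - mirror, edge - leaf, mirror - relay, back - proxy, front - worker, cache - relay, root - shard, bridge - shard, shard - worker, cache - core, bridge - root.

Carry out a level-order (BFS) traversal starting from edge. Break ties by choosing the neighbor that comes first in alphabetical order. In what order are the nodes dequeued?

edge, leaf, shard, worker, bridge, hub, proxy, root, agent, front, gate, peer, relay, mirror, store, back, router, core, cache

Visit edge; enqueue leaf, shard → queue [leaf, shard]
Visit leaf; enqueue worker → queue [shard, worker]
Visit shard; enqueue bridge, hub, proxy, root → queue [worker, bridge, hub, proxy, root]
Visit worker; enqueue agent, front, gate, peer, relay → queue [bridge, hub, proxy, root, agent, front, gate, peer, relay]
Visit bridge; enqueue mirror → queue [hub, proxy, root, agent, front, gate, peer, relay, mirror]
Visit hub; enqueue store → queue [proxy, root, agent, front, gate, peer, relay, mirror, store]
Visit proxy; enqueue back → queue [root, agent, front, gate, peer, relay, mirror, store, back]
Visit root → queue [agent, front, gate, peer, relay, mirror, store, back]
Visit agent; enqueue router → queue [front, gate, peer, relay, mirror, store, back, router]
Visit front → queue [gate, peer, relay, mirror, store, back, router]
Visit gate; enqueue core → queue [peer, relay, mirror, store, back, router, core]
Visit peer → queue [relay, mirror, store, back, router, core]
Visit relay; enqueue cache → queue [mirror, store, back, router, core, cache]
Visit mirror → queue [store, back, router, core, cache]
Visit store → queue [back, router, core, cache]
Visit back → queue [router, core, cache]
Visit router → queue [core, cache]
Visit core → queue [cache]
Visit cache → queue []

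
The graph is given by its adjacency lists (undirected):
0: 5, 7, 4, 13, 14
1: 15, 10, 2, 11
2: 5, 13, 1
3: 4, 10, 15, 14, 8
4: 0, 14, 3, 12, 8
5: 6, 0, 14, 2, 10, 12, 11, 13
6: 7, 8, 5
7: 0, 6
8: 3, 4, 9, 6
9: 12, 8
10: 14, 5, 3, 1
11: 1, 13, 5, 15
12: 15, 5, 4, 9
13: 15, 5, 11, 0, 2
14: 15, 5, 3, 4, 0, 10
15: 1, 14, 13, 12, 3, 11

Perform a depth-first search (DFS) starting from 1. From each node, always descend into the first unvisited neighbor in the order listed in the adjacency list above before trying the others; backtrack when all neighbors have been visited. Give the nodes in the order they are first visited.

Visit 1
1 → 15
15 → 14
14 → 5
5 → 6
6 → 7
7 → 0
0 → 4
4 → 3
3 → 10
3 → 8
8 → 9
9 → 12
0 → 13
13 → 11
13 → 2

1, 15, 14, 5, 6, 7, 0, 4, 3, 10, 8, 9, 12, 13, 11, 2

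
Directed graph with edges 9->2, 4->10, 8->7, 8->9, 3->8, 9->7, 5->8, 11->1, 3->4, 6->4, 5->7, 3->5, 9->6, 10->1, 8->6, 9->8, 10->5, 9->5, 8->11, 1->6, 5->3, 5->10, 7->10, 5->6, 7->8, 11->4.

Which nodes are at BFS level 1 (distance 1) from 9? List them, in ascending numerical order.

Level 0: 9
Level 1: 2, 5, 6, 7, 8
Level 2: 3, 4, 10, 11
Level 3: 1

2, 5, 6, 7, 8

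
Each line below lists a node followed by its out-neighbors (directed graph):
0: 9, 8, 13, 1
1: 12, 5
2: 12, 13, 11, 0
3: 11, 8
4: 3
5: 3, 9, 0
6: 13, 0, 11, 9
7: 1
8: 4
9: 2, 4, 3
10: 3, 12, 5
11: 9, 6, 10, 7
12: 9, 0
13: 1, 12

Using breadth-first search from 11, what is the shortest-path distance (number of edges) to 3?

2

Level 0: 11
Level 1: 6, 7, 9, 10
Level 2: 0, 1, 2, 3, 4, 5, 12, 13
Level 3: 8
3 first appears at level 2.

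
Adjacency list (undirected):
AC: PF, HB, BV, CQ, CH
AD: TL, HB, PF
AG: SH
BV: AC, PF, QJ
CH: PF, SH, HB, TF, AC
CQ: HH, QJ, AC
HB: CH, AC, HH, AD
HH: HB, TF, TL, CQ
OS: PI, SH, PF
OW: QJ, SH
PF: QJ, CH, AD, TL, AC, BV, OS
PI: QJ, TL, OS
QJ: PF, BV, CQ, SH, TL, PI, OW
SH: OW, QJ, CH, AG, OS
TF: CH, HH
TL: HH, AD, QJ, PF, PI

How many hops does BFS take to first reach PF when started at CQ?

2

Level 0: CQ
Level 1: AC, HH, QJ
Level 2: BV, CH, HB, OW, PF, PI, SH, TF, TL
Level 3: AD, AG, OS
PF first appears at level 2.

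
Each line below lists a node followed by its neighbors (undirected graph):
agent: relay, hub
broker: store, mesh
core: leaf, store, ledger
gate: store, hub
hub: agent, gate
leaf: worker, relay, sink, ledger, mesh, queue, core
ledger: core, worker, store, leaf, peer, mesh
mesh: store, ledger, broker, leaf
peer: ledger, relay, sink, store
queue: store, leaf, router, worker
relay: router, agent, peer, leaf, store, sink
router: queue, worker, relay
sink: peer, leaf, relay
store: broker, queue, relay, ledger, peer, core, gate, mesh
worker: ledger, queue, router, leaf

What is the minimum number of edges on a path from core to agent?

Level 0: core
Level 1: leaf, ledger, store
Level 2: broker, gate, mesh, peer, queue, relay, sink, worker
Level 3: agent, hub, router
agent first appears at level 3.

3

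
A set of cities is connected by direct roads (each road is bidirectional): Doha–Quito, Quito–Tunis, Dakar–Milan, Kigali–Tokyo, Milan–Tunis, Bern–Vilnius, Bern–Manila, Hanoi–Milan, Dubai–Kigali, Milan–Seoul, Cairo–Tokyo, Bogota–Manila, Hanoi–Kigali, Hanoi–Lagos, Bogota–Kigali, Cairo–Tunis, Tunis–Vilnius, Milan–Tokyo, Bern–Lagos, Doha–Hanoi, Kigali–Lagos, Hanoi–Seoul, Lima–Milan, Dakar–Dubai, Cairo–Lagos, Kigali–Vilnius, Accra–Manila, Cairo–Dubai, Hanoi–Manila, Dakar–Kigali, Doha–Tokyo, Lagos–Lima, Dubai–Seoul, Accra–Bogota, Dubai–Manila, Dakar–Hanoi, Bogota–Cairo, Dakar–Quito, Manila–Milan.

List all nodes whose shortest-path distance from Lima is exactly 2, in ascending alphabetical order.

Bern, Cairo, Dakar, Hanoi, Kigali, Manila, Seoul, Tokyo, Tunis

Level 0: Lima
Level 1: Lagos, Milan
Level 2: Bern, Cairo, Dakar, Hanoi, Kigali, Manila, Seoul, Tokyo, Tunis
Level 3: Accra, Bogota, Doha, Dubai, Quito, Vilnius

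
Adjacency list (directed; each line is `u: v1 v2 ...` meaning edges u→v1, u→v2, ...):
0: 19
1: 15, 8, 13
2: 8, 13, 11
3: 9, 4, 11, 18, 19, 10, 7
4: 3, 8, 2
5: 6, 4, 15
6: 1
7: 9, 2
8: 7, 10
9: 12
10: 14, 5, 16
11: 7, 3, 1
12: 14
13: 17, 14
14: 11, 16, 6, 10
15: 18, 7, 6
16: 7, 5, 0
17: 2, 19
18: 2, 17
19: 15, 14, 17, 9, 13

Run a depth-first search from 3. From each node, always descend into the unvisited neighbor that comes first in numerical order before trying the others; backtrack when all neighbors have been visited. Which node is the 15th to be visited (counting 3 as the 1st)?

18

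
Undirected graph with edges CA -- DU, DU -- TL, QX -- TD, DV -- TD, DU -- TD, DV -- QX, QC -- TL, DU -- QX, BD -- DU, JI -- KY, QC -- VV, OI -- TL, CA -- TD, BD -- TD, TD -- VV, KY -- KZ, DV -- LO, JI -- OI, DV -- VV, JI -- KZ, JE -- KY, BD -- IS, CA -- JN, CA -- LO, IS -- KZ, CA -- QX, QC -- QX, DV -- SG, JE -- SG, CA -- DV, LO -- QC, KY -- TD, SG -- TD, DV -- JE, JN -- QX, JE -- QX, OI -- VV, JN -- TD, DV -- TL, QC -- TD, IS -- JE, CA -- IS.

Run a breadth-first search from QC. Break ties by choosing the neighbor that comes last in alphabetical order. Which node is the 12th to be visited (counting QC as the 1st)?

Visit QC; enqueue VV, TL, TD, QX, LO → queue [VV, TL, TD, QX, LO]
Visit VV; enqueue OI, DV → queue [TL, TD, QX, LO, OI, DV]
Visit TL; enqueue DU → queue [TD, QX, LO, OI, DV, DU]
Visit TD; enqueue SG, KY, JN, CA, BD → queue [QX, LO, OI, DV, DU, SG, KY, JN, CA, BD]
Visit QX; enqueue JE → queue [LO, OI, DV, DU, SG, KY, JN, CA, BD, JE]
Visit LO → queue [OI, DV, DU, SG, KY, JN, CA, BD, JE]
Visit OI; enqueue JI → queue [DV, DU, SG, KY, JN, CA, BD, JE, JI]
Visit DV → queue [DU, SG, KY, JN, CA, BD, JE, JI]
Visit DU → queue [SG, KY, JN, CA, BD, JE, JI]
Visit SG → queue [KY, JN, CA, BD, JE, JI]
Visit KY; enqueue KZ → queue [JN, CA, BD, JE, JI, KZ]
Visit JN → queue [CA, BD, JE, JI, KZ]
Visit CA; enqueue IS → queue [BD, JE, JI, KZ, IS]
Visit BD → queue [JE, JI, KZ, IS]
Visit JE → queue [JI, KZ, IS]
Visit JI → queue [KZ, IS]
Visit KZ → queue [IS]
Visit IS → queue []

Visit order: QC, VV, TL, TD, QX, LO, OI, DV, DU, SG, KY, JN, CA, BD, JE, JI, KZ, IS

JN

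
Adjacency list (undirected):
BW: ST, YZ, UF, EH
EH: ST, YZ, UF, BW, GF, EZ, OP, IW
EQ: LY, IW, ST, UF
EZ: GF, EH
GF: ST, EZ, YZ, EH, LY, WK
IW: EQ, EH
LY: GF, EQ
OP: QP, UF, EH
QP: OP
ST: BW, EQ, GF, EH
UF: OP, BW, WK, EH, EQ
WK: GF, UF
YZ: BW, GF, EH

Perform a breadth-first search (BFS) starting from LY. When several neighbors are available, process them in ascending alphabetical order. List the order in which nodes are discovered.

LY → EQ → GF → IW → ST → UF → EH → EZ → WK → YZ → BW → OP → QP

Visit LY; enqueue EQ, GF → queue [EQ, GF]
Visit EQ; enqueue IW, ST, UF → queue [GF, IW, ST, UF]
Visit GF; enqueue EH, EZ, WK, YZ → queue [IW, ST, UF, EH, EZ, WK, YZ]
Visit IW → queue [ST, UF, EH, EZ, WK, YZ]
Visit ST; enqueue BW → queue [UF, EH, EZ, WK, YZ, BW]
Visit UF; enqueue OP → queue [EH, EZ, WK, YZ, BW, OP]
Visit EH → queue [EZ, WK, YZ, BW, OP]
Visit EZ → queue [WK, YZ, BW, OP]
Visit WK → queue [YZ, BW, OP]
Visit YZ → queue [BW, OP]
Visit BW → queue [OP]
Visit OP; enqueue QP → queue [QP]
Visit QP → queue []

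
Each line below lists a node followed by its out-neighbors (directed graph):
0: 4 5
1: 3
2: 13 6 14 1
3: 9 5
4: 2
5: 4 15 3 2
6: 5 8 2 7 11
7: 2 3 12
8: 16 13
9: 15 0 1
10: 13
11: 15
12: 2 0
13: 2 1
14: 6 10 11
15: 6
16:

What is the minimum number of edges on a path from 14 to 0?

4

Level 0: 14
Level 1: 6, 10, 11
Level 2: 2, 5, 7, 8, 13, 15
Level 3: 1, 3, 4, 12, 16
Level 4: 0, 9
0 first appears at level 4.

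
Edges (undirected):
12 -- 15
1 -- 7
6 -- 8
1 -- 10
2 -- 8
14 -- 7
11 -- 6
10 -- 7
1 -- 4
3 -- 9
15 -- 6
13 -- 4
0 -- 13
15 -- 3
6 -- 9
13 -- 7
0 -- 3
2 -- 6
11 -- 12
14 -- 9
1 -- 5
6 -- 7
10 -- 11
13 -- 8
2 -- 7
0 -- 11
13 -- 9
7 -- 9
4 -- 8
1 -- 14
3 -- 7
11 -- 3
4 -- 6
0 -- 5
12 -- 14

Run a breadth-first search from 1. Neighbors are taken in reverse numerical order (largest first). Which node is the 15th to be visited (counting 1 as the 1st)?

Visit 1; enqueue 14, 10, 7, 5, 4 → queue [14, 10, 7, 5, 4]
Visit 14; enqueue 12, 9 → queue [10, 7, 5, 4, 12, 9]
Visit 10; enqueue 11 → queue [7, 5, 4, 12, 9, 11]
Visit 7; enqueue 13, 6, 3, 2 → queue [5, 4, 12, 9, 11, 13, 6, 3, 2]
Visit 5; enqueue 0 → queue [4, 12, 9, 11, 13, 6, 3, 2, 0]
Visit 4; enqueue 8 → queue [12, 9, 11, 13, 6, 3, 2, 0, 8]
Visit 12; enqueue 15 → queue [9, 11, 13, 6, 3, 2, 0, 8, 15]
Visit 9 → queue [11, 13, 6, 3, 2, 0, 8, 15]
Visit 11 → queue [13, 6, 3, 2, 0, 8, 15]
Visit 13 → queue [6, 3, 2, 0, 8, 15]
Visit 6 → queue [3, 2, 0, 8, 15]
Visit 3 → queue [2, 0, 8, 15]
Visit 2 → queue [0, 8, 15]
Visit 0 → queue [8, 15]
Visit 8 → queue [15]
Visit 15 → queue []

Visit order: 1, 14, 10, 7, 5, 4, 12, 9, 11, 13, 6, 3, 2, 0, 8, 15

8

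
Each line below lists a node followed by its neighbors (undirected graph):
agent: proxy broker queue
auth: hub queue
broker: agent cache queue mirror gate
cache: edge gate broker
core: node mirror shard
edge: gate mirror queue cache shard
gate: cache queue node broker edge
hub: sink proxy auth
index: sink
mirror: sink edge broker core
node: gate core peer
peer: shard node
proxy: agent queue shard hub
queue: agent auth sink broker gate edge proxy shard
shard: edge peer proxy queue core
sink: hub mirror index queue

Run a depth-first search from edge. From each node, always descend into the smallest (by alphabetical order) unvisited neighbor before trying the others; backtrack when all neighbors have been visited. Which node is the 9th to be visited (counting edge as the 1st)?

gate

Visit edge
edge → cache
cache → broker
broker → agent
agent → proxy
proxy → hub
hub → auth
auth → queue
queue → gate
gate → node
node → core
core → mirror
mirror → sink
sink → index
core → shard
shard → peer

Visit order: edge, cache, broker, agent, proxy, hub, auth, queue, gate, node, core, mirror, sink, index, shard, peer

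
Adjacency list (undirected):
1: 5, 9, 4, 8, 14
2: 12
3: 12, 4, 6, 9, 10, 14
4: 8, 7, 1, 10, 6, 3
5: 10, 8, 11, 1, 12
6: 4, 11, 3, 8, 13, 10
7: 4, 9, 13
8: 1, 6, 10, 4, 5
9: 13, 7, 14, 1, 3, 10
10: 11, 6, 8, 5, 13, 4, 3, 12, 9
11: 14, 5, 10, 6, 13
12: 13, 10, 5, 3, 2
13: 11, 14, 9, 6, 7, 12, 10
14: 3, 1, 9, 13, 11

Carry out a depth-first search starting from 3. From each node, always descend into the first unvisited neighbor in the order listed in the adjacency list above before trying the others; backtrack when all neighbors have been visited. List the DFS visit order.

3 → 12 → 13 → 11 → 14 → 1 → 5 → 10 → 6 → 4 → 8 → 7 → 9 → 2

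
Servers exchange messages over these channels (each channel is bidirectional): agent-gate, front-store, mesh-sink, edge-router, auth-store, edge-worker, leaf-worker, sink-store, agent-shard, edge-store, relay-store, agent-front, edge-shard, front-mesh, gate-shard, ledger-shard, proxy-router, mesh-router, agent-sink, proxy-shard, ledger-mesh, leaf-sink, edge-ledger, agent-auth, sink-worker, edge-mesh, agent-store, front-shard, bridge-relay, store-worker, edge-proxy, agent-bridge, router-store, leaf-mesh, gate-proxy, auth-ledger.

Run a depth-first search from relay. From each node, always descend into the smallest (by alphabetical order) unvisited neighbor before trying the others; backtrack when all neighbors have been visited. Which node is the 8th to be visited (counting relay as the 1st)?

front

Visit relay
relay → bridge
bridge → agent
agent → auth
auth → ledger
ledger → edge
edge → mesh
mesh → front
front → shard
shard → gate
gate → proxy
proxy → router
router → store
store → sink
sink → leaf
leaf → worker

Visit order: relay, bridge, agent, auth, ledger, edge, mesh, front, shard, gate, proxy, router, store, sink, leaf, worker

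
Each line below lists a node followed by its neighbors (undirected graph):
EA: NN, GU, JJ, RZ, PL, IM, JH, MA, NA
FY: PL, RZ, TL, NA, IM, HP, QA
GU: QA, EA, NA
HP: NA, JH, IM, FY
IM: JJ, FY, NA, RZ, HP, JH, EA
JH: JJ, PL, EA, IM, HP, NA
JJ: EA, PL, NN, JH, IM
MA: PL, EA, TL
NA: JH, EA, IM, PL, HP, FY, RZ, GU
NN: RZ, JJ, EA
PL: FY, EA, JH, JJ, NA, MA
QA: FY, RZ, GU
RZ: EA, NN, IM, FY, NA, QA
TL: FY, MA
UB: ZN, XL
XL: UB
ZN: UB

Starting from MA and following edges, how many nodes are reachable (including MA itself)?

14

BFS from MA visits: MA, PL, EA, TL, FY, JH, JJ, NA, NN, GU, RZ, IM, HP, QA
Reachable nodes: 14 of 17 total.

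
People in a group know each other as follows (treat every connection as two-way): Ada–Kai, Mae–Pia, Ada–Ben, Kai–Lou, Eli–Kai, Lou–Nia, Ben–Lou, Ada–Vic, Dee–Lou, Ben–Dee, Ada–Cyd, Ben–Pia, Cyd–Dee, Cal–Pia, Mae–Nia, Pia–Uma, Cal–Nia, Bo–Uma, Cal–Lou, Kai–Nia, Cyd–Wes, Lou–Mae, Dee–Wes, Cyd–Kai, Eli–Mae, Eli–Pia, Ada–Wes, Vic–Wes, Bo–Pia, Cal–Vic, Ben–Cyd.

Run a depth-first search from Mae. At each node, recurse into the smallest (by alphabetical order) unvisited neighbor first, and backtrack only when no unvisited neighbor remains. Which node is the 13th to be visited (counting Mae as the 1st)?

Visit Mae
Mae → Eli
Eli → Kai
Kai → Ada
Ada → Ben
Ben → Cyd
Cyd → Dee
Dee → Lou
Lou → Cal
Cal → Nia
Cal → Pia
Pia → Bo
Bo → Uma
Cal → Vic
Vic → Wes

Visit order: Mae, Eli, Kai, Ada, Ben, Cyd, Dee, Lou, Cal, Nia, Pia, Bo, Uma, Vic, Wes

Uma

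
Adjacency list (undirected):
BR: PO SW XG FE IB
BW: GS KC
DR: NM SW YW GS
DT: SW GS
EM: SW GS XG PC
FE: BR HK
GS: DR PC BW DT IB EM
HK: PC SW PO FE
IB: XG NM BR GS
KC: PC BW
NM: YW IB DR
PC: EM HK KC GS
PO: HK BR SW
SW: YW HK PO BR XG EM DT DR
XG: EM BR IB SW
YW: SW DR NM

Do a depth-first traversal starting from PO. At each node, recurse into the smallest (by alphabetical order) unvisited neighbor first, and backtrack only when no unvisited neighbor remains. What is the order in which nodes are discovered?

Visit PO
PO → BR
BR → FE
FE → HK
HK → PC
PC → EM
EM → GS
GS → BW
BW → KC
GS → DR
DR → NM
NM → IB
IB → XG
XG → SW
SW → DT
SW → YW

PO BR FE HK PC EM GS BW KC DR NM IB XG SW DT YW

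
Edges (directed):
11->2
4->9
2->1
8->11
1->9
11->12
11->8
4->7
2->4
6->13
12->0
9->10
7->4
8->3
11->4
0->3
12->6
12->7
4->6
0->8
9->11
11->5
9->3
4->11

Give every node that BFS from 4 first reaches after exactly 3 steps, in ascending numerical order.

Level 0: 4
Level 1: 6, 7, 9, 11
Level 2: 2, 3, 5, 8, 10, 12, 13
Level 3: 0, 1

0, 1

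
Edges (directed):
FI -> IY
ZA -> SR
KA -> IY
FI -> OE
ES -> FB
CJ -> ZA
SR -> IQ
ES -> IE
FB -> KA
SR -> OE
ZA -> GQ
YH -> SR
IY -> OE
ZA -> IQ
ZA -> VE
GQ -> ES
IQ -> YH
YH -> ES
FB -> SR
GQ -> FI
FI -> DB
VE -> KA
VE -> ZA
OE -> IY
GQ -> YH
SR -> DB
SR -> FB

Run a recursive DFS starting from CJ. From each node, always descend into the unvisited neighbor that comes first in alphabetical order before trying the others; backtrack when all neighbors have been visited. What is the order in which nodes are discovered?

CJ, ZA, GQ, ES, FB, KA, IY, OE, SR, DB, IQ, YH, IE, FI, VE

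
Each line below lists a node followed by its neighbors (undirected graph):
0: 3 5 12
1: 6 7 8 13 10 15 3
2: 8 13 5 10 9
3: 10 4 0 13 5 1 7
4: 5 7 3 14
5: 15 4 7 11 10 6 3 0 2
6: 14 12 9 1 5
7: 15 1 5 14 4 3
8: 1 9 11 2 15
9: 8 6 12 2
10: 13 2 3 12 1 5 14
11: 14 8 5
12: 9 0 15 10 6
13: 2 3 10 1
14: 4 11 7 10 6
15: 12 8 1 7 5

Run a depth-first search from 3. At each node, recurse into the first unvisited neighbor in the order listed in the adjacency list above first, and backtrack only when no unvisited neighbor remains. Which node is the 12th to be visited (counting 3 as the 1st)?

Visit 3
3 → 10
10 → 13
13 → 2
2 → 8
8 → 1
1 → 6
6 → 14
14 → 4
4 → 5
5 → 15
15 → 12
12 → 9
12 → 0
15 → 7
5 → 11

Visit order: 3, 10, 13, 2, 8, 1, 6, 14, 4, 5, 15, 12, 9, 0, 7, 11

12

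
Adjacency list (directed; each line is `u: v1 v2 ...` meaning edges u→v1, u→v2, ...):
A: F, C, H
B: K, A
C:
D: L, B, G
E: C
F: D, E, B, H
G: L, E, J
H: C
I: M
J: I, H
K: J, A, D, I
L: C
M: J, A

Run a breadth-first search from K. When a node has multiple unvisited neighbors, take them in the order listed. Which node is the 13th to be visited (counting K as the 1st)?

E

Visit K; enqueue J, A, D, I → queue [J, A, D, I]
Visit J; enqueue H → queue [A, D, I, H]
Visit A; enqueue F, C → queue [D, I, H, F, C]
Visit D; enqueue L, B, G → queue [I, H, F, C, L, B, G]
Visit I; enqueue M → queue [H, F, C, L, B, G, M]
Visit H → queue [F, C, L, B, G, M]
Visit F; enqueue E → queue [C, L, B, G, M, E]
Visit C → queue [L, B, G, M, E]
Visit L → queue [B, G, M, E]
Visit B → queue [G, M, E]
Visit G → queue [M, E]
Visit M → queue [E]
Visit E → queue []

Visit order: K, J, A, D, I, H, F, C, L, B, G, M, E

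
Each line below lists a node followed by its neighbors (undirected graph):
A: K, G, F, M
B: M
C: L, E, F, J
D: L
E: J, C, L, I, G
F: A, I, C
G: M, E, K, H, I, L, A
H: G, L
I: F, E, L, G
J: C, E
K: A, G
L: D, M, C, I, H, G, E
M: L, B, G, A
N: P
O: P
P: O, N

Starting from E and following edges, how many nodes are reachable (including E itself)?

BFS from E visits: E, L, J, I, G, C, M, H, D, F, K, A, B
Reachable nodes: 13 of 16 total.

13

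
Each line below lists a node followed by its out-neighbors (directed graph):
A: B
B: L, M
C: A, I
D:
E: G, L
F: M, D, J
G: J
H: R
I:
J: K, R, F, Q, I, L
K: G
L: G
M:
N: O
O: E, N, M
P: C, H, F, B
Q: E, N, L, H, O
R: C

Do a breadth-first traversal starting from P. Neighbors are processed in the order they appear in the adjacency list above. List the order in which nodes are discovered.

P, C, H, F, B, A, I, R, M, D, J, L, K, Q, G, E, N, O

Visit P; enqueue C, H, F, B → queue [C, H, F, B]
Visit C; enqueue A, I → queue [H, F, B, A, I]
Visit H; enqueue R → queue [F, B, A, I, R]
Visit F; enqueue M, D, J → queue [B, A, I, R, M, D, J]
Visit B; enqueue L → queue [A, I, R, M, D, J, L]
Visit A → queue [I, R, M, D, J, L]
Visit I → queue [R, M, D, J, L]
Visit R → queue [M, D, J, L]
Visit M → queue [D, J, L]
Visit D → queue [J, L]
Visit J; enqueue K, Q → queue [L, K, Q]
Visit L; enqueue G → queue [K, Q, G]
Visit K → queue [Q, G]
Visit Q; enqueue E, N, O → queue [G, E, N, O]
Visit G → queue [E, N, O]
Visit E → queue [N, O]
Visit N → queue [O]
Visit O → queue []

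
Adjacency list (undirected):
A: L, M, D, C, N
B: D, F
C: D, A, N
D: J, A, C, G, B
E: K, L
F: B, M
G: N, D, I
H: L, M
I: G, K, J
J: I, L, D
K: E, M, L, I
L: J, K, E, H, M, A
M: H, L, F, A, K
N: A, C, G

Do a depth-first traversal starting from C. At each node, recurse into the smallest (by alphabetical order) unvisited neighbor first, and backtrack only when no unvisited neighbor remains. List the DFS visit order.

C -> A -> D -> B -> F -> M -> H -> L -> E -> K -> I -> G -> N -> J

Visit C
C → A
A → D
D → B
B → F
F → M
M → H
H → L
L → E
E → K
K → I
I → G
G → N
I → J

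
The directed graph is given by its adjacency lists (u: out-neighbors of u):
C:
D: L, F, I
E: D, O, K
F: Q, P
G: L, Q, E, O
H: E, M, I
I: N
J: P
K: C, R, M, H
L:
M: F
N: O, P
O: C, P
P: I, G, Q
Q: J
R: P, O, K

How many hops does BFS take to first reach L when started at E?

2

Level 0: E
Level 1: D, K, O
Level 2: C, F, H, I, L, M, P, R
Level 3: G, N, Q
Level 4: J
L first appears at level 2.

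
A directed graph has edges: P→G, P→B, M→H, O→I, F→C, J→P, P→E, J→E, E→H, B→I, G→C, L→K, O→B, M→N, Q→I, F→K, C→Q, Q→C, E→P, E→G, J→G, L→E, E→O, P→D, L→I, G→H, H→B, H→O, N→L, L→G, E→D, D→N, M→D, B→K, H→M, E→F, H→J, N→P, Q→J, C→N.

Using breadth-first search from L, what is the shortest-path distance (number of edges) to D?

2

Level 0: L
Level 1: E, G, I, K
Level 2: C, D, F, H, O, P
Level 3: B, J, M, N, Q
D first appears at level 2.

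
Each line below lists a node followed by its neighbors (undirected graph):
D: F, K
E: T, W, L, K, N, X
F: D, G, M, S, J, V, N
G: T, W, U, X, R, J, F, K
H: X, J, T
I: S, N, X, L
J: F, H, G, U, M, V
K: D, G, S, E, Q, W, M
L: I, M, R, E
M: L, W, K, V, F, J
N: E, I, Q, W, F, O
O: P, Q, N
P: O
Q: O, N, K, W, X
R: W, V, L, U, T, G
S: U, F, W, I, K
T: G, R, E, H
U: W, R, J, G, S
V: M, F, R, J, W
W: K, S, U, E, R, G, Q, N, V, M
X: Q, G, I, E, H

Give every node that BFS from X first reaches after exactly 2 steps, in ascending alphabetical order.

F, J, K, L, N, O, R, S, T, U, W

Level 0: X
Level 1: E, G, H, I, Q
Level 2: F, J, K, L, N, O, R, S, T, U, W
Level 3: D, M, P, V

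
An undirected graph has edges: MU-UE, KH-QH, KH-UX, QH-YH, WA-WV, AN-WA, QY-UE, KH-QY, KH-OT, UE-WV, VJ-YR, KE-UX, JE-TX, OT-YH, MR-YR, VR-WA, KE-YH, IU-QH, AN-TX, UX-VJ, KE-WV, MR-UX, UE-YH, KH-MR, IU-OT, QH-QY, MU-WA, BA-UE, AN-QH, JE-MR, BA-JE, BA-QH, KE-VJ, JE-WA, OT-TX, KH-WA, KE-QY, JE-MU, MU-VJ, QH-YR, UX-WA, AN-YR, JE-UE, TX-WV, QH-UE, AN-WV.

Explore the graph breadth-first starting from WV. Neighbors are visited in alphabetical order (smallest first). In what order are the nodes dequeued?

Visit WV; enqueue AN, KE, TX, UE, WA → queue [AN, KE, TX, UE, WA]
Visit AN; enqueue QH, YR → queue [KE, TX, UE, WA, QH, YR]
Visit KE; enqueue QY, UX, VJ, YH → queue [TX, UE, WA, QH, YR, QY, UX, VJ, YH]
Visit TX; enqueue JE, OT → queue [UE, WA, QH, YR, QY, UX, VJ, YH, JE, OT]
Visit UE; enqueue BA, MU → queue [WA, QH, YR, QY, UX, VJ, YH, JE, OT, BA, MU]
Visit WA; enqueue KH, VR → queue [QH, YR, QY, UX, VJ, YH, JE, OT, BA, MU, KH, VR]
Visit QH; enqueue IU → queue [YR, QY, UX, VJ, YH, JE, OT, BA, MU, KH, VR, IU]
Visit YR; enqueue MR → queue [QY, UX, VJ, YH, JE, OT, BA, MU, KH, VR, IU, MR]
Visit QY → queue [UX, VJ, YH, JE, OT, BA, MU, KH, VR, IU, MR]
Visit UX → queue [VJ, YH, JE, OT, BA, MU, KH, VR, IU, MR]
Visit VJ → queue [YH, JE, OT, BA, MU, KH, VR, IU, MR]
Visit YH → queue [JE, OT, BA, MU, KH, VR, IU, MR]
Visit JE → queue [OT, BA, MU, KH, VR, IU, MR]
Visit OT → queue [BA, MU, KH, VR, IU, MR]
Visit BA → queue [MU, KH, VR, IU, MR]
Visit MU → queue [KH, VR, IU, MR]
Visit KH → queue [VR, IU, MR]
Visit VR → queue [IU, MR]
Visit IU → queue [MR]
Visit MR → queue []

WV -> AN -> KE -> TX -> UE -> WA -> QH -> YR -> QY -> UX -> VJ -> YH -> JE -> OT -> BA -> MU -> KH -> VR -> IU -> MR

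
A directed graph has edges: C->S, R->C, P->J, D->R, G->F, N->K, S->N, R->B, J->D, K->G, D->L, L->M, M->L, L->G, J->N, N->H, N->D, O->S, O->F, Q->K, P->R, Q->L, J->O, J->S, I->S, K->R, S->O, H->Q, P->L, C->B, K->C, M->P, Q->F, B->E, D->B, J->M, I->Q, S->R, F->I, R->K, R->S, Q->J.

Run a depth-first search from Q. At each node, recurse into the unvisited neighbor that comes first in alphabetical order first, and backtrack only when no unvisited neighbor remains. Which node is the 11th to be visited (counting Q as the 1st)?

M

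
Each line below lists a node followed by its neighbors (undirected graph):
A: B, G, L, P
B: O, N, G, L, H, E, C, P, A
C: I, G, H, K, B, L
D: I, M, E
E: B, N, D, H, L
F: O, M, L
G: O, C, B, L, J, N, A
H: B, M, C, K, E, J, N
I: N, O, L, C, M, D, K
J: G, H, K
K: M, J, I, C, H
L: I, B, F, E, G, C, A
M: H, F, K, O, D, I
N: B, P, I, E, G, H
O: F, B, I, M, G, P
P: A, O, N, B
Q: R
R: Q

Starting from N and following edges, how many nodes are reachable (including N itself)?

BFS from N visits: N, P, I, H, G, E, B, O, A, M, L, K, D, C, J, F
Reachable nodes: 16 of 18 total.

16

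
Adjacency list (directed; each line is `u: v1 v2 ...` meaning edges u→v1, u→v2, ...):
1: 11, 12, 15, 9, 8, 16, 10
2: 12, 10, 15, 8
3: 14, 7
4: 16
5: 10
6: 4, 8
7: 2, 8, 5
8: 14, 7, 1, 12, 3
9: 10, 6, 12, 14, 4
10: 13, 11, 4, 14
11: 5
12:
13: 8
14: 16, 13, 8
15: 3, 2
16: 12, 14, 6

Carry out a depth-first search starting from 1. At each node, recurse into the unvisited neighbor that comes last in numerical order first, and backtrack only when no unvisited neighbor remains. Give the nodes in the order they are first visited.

Visit 1
1 → 16
16 → 14
14 → 13
13 → 8
8 → 12
8 → 7
7 → 5
5 → 10
10 → 11
10 → 4
7 → 2
2 → 15
15 → 3
16 → 6
1 → 9

1, 16, 14, 13, 8, 12, 7, 5, 10, 11, 4, 2, 15, 3, 6, 9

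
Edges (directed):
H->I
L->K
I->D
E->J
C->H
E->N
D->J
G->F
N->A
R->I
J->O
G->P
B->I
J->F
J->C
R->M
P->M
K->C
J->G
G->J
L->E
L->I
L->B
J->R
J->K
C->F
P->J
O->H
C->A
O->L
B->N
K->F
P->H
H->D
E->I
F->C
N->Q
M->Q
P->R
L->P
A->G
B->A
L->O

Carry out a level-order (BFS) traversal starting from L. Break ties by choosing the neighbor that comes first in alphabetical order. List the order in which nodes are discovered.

L, B, E, I, K, O, P, A, N, J, D, C, F, H, M, R, G, Q

Visit L; enqueue B, E, I, K, O, P → queue [B, E, I, K, O, P]
Visit B; enqueue A, N → queue [E, I, K, O, P, A, N]
Visit E; enqueue J → queue [I, K, O, P, A, N, J]
Visit I; enqueue D → queue [K, O, P, A, N, J, D]
Visit K; enqueue C, F → queue [O, P, A, N, J, D, C, F]
Visit O; enqueue H → queue [P, A, N, J, D, C, F, H]
Visit P; enqueue M, R → queue [A, N, J, D, C, F, H, M, R]
Visit A; enqueue G → queue [N, J, D, C, F, H, M, R, G]
Visit N; enqueue Q → queue [J, D, C, F, H, M, R, G, Q]
Visit J → queue [D, C, F, H, M, R, G, Q]
Visit D → queue [C, F, H, M, R, G, Q]
Visit C → queue [F, H, M, R, G, Q]
Visit F → queue [H, M, R, G, Q]
Visit H → queue [M, R, G, Q]
Visit M → queue [R, G, Q]
Visit R → queue [G, Q]
Visit G → queue [Q]
Visit Q → queue []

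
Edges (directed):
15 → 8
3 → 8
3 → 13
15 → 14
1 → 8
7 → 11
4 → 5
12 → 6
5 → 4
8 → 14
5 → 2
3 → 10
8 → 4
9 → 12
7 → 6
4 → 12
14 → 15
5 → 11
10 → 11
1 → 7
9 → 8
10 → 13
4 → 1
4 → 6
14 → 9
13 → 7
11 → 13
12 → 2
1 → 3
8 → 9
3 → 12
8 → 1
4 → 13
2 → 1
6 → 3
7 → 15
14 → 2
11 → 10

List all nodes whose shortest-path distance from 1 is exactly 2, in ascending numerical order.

4, 6, 9, 10, 11, 12, 13, 14, 15

Level 0: 1
Level 1: 3, 7, 8
Level 2: 4, 6, 9, 10, 11, 12, 13, 14, 15
Level 3: 2, 5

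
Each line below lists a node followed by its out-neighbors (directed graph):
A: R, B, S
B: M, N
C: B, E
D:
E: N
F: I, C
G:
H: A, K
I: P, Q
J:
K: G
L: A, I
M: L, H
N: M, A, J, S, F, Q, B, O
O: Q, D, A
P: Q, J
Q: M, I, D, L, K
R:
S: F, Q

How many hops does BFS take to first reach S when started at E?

2

Level 0: E
Level 1: N
Level 2: A, B, F, J, M, O, Q, S
Level 3: C, D, H, I, K, L, R
Level 4: G, P
S first appears at level 2.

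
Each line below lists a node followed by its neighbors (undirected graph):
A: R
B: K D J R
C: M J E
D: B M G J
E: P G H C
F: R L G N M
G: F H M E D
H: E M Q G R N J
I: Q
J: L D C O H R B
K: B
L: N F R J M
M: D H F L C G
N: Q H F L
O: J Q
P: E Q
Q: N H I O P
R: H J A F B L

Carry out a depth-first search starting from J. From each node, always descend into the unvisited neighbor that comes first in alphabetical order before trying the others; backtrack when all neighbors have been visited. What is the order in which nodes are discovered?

J → B → D → G → E → C → M → F → L → N → H → Q → I → O → P → R → A → K

Visit J
J → B
B → D
D → G
G → E
E → C
C → M
M → F
F → L
L → N
N → H
H → Q
Q → I
Q → O
Q → P
H → R
R → A
B → K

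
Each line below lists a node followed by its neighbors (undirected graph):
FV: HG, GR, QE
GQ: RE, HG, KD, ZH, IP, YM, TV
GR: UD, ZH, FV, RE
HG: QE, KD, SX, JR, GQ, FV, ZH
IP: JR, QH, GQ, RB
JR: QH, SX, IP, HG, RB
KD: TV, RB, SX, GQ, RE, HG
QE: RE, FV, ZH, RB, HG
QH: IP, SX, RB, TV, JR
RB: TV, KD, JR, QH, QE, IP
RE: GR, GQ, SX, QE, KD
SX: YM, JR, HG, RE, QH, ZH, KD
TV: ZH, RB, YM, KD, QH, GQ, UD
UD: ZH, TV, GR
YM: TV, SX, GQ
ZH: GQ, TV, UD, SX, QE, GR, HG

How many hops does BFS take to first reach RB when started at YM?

2

Level 0: YM
Level 1: GQ, SX, TV
Level 2: HG, IP, JR, KD, QH, RB, RE, UD, ZH
Level 3: FV, GR, QE
RB first appears at level 2.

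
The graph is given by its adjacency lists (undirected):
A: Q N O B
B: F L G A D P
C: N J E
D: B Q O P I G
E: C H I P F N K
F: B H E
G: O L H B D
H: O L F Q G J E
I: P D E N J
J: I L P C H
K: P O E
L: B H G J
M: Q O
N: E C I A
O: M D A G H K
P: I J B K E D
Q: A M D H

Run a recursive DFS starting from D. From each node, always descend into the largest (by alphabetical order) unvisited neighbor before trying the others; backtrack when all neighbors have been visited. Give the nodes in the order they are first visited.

D → Q → M → O → K → P → J → L → H → G → B → F → E → N → I → C → A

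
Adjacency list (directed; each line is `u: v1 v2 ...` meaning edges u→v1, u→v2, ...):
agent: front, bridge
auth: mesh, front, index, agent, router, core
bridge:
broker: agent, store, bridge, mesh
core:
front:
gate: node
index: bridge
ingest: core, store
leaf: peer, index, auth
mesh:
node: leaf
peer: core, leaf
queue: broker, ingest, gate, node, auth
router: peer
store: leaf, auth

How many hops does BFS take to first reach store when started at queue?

Level 0: queue
Level 1: auth, broker, gate, ingest, node
Level 2: agent, bridge, core, front, index, leaf, mesh, router, store
Level 3: peer
store first appears at level 2.

2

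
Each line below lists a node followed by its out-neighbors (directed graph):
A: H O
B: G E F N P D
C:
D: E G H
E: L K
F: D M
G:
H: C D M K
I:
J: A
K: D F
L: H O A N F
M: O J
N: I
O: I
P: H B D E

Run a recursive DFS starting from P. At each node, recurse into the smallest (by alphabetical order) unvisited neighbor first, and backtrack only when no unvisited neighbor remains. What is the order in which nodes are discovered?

P, B, D, E, K, F, M, J, A, H, C, O, I, L, N, G

Visit P
P → B
B → D
D → E
E → K
K → F
F → M
M → J
J → A
A → H
H → C
A → O
O → I
E → L
L → N
D → G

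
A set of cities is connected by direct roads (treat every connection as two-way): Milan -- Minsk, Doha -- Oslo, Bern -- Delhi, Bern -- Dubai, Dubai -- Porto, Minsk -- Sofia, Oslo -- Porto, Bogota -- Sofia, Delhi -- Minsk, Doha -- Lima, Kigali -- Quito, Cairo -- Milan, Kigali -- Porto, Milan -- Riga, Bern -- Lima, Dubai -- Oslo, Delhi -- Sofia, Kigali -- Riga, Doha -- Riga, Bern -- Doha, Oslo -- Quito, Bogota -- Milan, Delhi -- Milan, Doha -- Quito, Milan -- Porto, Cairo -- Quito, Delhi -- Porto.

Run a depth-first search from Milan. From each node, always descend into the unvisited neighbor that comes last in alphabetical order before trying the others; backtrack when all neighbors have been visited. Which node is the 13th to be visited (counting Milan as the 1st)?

Minsk

Visit Milan
Milan → Riga
Riga → Kigali
Kigali → Quito
Quito → Oslo
Oslo → Porto
Porto → Dubai
Dubai → Bern
Bern → Lima
Lima → Doha
Bern → Delhi
Delhi → Sofia
Sofia → Minsk
Sofia → Bogota
Quito → Cairo

Visit order: Milan, Riga, Kigali, Quito, Oslo, Porto, Dubai, Bern, Lima, Doha, Delhi, Sofia, Minsk, Bogota, Cairo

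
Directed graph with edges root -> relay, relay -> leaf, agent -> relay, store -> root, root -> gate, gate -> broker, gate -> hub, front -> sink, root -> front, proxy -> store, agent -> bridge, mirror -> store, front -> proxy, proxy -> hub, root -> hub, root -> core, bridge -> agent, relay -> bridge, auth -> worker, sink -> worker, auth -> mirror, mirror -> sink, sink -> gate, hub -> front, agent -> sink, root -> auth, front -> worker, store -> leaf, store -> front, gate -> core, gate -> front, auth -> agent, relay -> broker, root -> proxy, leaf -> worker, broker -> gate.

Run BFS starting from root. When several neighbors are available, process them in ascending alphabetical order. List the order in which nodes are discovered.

root auth core front gate hub proxy relay agent mirror worker sink broker store bridge leaf

Visit root; enqueue auth, core, front, gate, hub, proxy, relay → queue [auth, core, front, gate, hub, proxy, relay]
Visit auth; enqueue agent, mirror, worker → queue [core, front, gate, hub, proxy, relay, agent, mirror, worker]
Visit core → queue [front, gate, hub, proxy, relay, agent, mirror, worker]
Visit front; enqueue sink → queue [gate, hub, proxy, relay, agent, mirror, worker, sink]
Visit gate; enqueue broker → queue [hub, proxy, relay, agent, mirror, worker, sink, broker]
Visit hub → queue [proxy, relay, agent, mirror, worker, sink, broker]
Visit proxy; enqueue store → queue [relay, agent, mirror, worker, sink, broker, store]
Visit relay; enqueue bridge, leaf → queue [agent, mirror, worker, sink, broker, store, bridge, leaf]
Visit agent → queue [mirror, worker, sink, broker, store, bridge, leaf]
Visit mirror → queue [worker, sink, broker, store, bridge, leaf]
Visit worker → queue [sink, broker, store, bridge, leaf]
Visit sink → queue [broker, store, bridge, leaf]
Visit broker → queue [store, bridge, leaf]
Visit store → queue [bridge, leaf]
Visit bridge → queue [leaf]
Visit leaf → queue []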